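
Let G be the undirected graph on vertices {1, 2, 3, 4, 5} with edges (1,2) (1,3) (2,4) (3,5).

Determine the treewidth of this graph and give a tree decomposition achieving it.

Every bag has size at most 2, so the width is 2 − 1 = 1 and tw(G) ≤ 1. G has an edge, so its treewidth is at least 1. Combining the bounds, tw(G) = 1.

Treewidth 1.
One optimal decomposition is:
Bags: B1 = {2, 4}  B2 = {1, 2}  B3 = {1, 3}  B4 = {3, 5}
Tree: B1–B2, B2–B3, B3–B4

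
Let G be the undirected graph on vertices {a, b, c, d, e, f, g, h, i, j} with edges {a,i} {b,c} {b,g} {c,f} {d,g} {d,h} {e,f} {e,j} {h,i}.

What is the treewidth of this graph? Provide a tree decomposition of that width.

Every bag has size at most 2, so the width is 2 − 1 = 1 and tw(G) ≤ 1. G has an edge, so its treewidth is at least 1. Combining the bounds, tw(G) = 1.

Treewidth 1.
One such decomposition:
Bags: B1 = {a, i}  B2 = {h, i}  B3 = {d, h}  B4 = {d, g}  B5 = {b, g}  B6 = {b, c}  B7 = {c, f}  B8 = {e, f}  B9 = {e, j}
Tree: B1–B2, B2–B3, B3–B4, B4–B5, B5–B6, B6–B7, B7–B8, B8–B9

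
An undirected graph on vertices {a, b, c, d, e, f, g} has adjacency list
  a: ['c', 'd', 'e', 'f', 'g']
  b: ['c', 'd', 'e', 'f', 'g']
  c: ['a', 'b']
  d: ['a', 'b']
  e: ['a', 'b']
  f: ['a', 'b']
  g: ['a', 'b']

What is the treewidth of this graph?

A width-2 tree decomposition is:
Bags: B1 = {a, b, f}  B2 = {a, b, g}  B3 = {a, b, c}  B4 = {a, b, e}  B5 = {a, b, d}
Tree: B1–B2, B2–B3, B3–B4, B4–B5
Each bag holds 3 vertices, so the decomposition has width 2, which upper-bounds the treewidth. For the lower bound, G contains the cycle a–f–b–g–a, so G is not a forest; only forests have treewidth ≤ 1, hence tw(G) ≥ 2. Therefore the treewidth is 2.

2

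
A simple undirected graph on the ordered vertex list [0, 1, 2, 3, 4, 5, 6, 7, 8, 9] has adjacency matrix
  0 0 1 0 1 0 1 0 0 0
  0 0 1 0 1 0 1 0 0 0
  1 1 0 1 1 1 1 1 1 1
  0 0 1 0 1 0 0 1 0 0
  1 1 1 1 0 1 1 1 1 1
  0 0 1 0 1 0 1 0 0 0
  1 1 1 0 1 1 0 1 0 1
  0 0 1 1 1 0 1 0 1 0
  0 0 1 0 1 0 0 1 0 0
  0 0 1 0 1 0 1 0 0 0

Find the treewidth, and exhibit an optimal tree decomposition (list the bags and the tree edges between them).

Each bag holds 4 vertices, so the decomposition has width 3, which upper-bounds the treewidth. For the lower bound, the 4 vertices {2, 4, 7, 8} are pairwise adjacent, and any tree decomposition puts a clique entirely inside one bag — forcing width ≥ 3. Combining the bounds, tw(G) = 3.

Treewidth 3.
One optimal decomposition is:
Bags: B1 = {2, 4, 6, 7}  B2 = {0, 2, 4, 6}  B3 = {1, 2, 4, 6}  B4 = {2, 4, 5, 6}  B5 = {2, 3, 4, 7}  B6 = {2, 4, 7, 8}  B7 = {2, 4, 6, 9}
Tree: B1–B2, B2–B3, B3–B4, B1–B5, B1–B6, B4–B7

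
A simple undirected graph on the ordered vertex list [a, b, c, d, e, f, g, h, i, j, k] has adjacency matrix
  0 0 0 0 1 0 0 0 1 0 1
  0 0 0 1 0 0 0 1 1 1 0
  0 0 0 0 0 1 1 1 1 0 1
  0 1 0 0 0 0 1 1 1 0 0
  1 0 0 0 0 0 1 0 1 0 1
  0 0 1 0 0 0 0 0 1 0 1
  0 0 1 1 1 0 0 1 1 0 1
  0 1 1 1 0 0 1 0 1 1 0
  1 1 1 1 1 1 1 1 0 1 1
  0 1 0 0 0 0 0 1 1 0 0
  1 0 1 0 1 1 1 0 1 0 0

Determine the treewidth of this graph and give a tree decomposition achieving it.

Treewidth 3.
One optimal decomposition is:
Bags: B1 = {c, g, h, i}  B2 = {c, g, i, k}  B3 = {e, g, i, k}  B4 = {d, g, h, i}  B5 = {c, f, i, k}  B6 = {a, e, i, k}  B7 = {b, d, h, i}  B8 = {b, h, i, j}
Tree: B1–B2, B2–B3, B1–B4, B2–B5, B3–B6, B4–B7, B7–B8

Each bag holds 4 vertices, so the decomposition has width 3, which upper-bounds the treewidth. Conversely, {c, f, i, k} is a clique of size 4, and the vertices of any clique must share a bag in every tree decomposition; so some bag has ≥ 4 vertices and tw(G) ≥ 3. Hence tw(G) = 3 exactly.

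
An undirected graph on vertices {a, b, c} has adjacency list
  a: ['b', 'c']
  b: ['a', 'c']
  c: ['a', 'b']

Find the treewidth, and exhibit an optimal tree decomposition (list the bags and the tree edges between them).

With just one bag of size 3, the width is 3 − 1 = 2, so tw(G) ≤ 2. For the lower bound, the 3 vertices {a, b, c} are pairwise adjacent, and any tree decomposition puts a clique entirely inside one bag — forcing width ≥ 2. Hence tw(G) = 2 exactly.

Treewidth 2.
One such decomposition:
Bags: B1 = {a, b, c}
Tree: (single bag)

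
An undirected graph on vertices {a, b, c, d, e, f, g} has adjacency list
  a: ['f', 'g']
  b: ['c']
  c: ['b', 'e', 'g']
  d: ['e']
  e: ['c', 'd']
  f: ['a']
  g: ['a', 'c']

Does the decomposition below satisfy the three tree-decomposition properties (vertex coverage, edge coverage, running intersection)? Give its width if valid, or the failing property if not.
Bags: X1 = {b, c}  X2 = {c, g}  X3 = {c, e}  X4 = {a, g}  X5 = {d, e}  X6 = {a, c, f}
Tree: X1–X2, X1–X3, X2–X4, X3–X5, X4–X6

No — bags containing vertex c are not connected in the tree.

A tree decomposition must satisfy three properties: every vertex lies in some bag; for every edge, both endpoints lie together in some bag; and for every vertex, the bags containing it form a connected subtree. Here bags containing vertex c are not connected in the tree, so the decomposition is invalid.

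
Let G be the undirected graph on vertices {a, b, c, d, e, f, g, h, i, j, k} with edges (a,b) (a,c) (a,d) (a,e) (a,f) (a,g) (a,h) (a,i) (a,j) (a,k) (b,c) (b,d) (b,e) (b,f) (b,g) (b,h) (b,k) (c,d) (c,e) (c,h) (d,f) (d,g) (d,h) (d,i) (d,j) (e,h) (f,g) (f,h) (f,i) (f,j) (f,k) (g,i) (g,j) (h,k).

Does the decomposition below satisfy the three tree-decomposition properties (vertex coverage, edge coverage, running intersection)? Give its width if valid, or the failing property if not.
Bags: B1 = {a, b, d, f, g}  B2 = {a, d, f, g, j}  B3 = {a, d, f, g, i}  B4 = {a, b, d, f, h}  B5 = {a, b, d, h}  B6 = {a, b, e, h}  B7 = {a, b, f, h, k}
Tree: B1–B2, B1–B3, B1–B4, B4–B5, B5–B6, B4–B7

No — vertex c appears in no bag.

A tree decomposition must satisfy three properties: every vertex lies in some bag; for every edge, both endpoints lie together in some bag; and for every vertex, the bags containing it form a connected subtree. Here vertex c appears in no bag, so the decomposition is invalid.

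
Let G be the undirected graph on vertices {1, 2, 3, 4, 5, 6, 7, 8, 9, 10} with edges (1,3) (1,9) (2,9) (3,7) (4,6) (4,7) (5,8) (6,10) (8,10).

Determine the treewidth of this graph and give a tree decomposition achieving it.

The largest bag has 2 vertices, giving width 1; this decomposition certifies tw(G) ≤ 1. Since G has at least one edge (e.g. 2–9), it is not an edgeless graph, so tw(G) ≥ 1. Combining the bounds, tw(G) = 1.

Treewidth 1.
One optimal decomposition is:
Bags: B1 = {2, 9}  B2 = {1, 9}  B3 = {1, 3}  B4 = {3, 7}  B5 = {4, 7}  B6 = {4, 6}  B7 = {6, 10}  B8 = {8, 10}  B9 = {5, 8}
Tree: B1–B2, B2–B3, B3–B4, B4–B5, B5–B6, B6–B7, B7–B8, B8–B9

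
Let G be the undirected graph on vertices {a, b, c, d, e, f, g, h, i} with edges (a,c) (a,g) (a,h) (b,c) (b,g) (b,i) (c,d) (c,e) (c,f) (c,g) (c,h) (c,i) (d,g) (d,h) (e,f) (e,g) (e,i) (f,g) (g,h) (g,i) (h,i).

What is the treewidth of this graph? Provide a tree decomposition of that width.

The largest bag has 4 vertices, giving width 3; this decomposition certifies tw(G) ≤ 3. On the other hand G contains the 4-clique {c, e, f, g}. A clique must lie in a single bag of any decomposition, so no decomposition can have width below 3. Therefore the treewidth is 3.

Treewidth 3.
One optimal decomposition is:
Bags: B1 = {c, g, h, i}  B2 = {c, e, g, i}  B3 = {b, c, g, i}  B4 = {a, c, g, h}  B5 = {c, d, g, h}  B6 = {c, e, f, g}
Tree: B1–B2, B2–B3, B1–B4, B1–B5, B2–B6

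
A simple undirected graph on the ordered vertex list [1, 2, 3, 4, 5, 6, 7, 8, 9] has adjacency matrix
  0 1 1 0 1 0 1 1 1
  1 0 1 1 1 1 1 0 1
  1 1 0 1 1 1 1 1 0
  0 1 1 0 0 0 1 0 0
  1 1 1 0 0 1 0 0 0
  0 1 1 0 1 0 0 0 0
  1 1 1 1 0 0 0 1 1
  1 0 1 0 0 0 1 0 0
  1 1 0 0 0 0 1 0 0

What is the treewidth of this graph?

A width-3 tree decomposition is:
Bags: B1 = {1, 3, 7, 8}  B2 = {1, 2, 3, 7}  B3 = {1, 2, 3, 5}  B4 = {2, 3, 4, 7}  B5 = {1, 2, 7, 9}  B6 = {2, 3, 5, 6}
Tree: B1–B2, B2–B3, B2–B4, B2–B5, B3–B6
The largest bag has 4 vertices, giving width 3; this decomposition certifies tw(G) ≤ 3. Conversely, {1, 3, 7, 8} is a clique of size 4, and the vertices of any clique must share a bag in every tree decomposition; so some bag has ≥ 4 vertices and tw(G) ≥ 3. The upper and lower bounds meet at 3, so that is the treewidth.

3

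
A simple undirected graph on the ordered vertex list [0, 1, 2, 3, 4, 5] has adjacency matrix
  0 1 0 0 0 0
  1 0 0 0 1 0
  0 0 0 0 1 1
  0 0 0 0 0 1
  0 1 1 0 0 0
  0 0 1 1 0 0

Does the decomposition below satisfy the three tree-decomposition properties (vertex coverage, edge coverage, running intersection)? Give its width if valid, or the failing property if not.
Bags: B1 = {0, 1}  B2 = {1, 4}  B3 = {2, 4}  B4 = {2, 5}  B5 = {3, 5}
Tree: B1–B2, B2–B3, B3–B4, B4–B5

Yes; width 1.

Every vertex of G appears in some bag (union = {0, 1, 2, 3, 4, 5}); every edge is covered by a bag; and for each vertex v the set of bags containing v is connected in the bag tree. The decomposition is therefore valid. The largest bag has 2 vertices, so the width is 1.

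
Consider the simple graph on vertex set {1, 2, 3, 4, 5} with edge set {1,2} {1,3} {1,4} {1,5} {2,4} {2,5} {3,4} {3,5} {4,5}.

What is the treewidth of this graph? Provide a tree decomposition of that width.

Treewidth 3.
One such decomposition:
Bags: B1 = {1, 3, 4, 5}  B2 = {1, 2, 4, 5}
Tree: B1–B2

Every bag has size at most 4, so the width is 4 − 1 = 3 and tw(G) ≤ 3. Conversely, {1, 2, 4, 5} is a clique of size 4, and the vertices of any clique must share a bag in every tree decomposition; so some bag has ≥ 4 vertices and tw(G) ≥ 3. Combining the bounds, tw(G) = 3.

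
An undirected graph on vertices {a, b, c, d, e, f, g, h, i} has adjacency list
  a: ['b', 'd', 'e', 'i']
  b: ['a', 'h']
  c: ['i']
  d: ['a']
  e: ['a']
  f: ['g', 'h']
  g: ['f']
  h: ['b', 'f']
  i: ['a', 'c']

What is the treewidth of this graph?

1

A width-1 tree decomposition is:
Bags: B1 = {a, i}  B2 = {a, e}  B3 = {c, i}  B4 = {a, b}  B5 = {b, h}  B6 = {a, d}  B7 = {f, h}  B8 = {f, g}
Tree: B1–B2, B1–B3, B1–B4, B4–B5, B1–B6, B5–B7, B7–B8
The largest bag has 2 vertices, giving width 1; this decomposition certifies tw(G) ≤ 1. Any graph with an edge has treewidth ≥ 1, and G has the edge a–i. Therefore the treewidth is 1.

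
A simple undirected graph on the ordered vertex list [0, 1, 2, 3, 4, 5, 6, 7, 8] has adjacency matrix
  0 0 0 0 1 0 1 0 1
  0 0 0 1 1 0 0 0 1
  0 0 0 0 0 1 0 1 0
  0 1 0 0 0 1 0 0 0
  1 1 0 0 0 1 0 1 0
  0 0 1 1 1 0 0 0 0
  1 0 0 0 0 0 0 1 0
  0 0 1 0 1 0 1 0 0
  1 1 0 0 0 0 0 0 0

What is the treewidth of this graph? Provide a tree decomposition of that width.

Treewidth 3.
One optimal decomposition is:
Bags: B1 = {1, 2, 3, 5}  B2 = {1, 2, 4, 5}  B3 = {1, 2, 4, 7}  B4 = {1, 4, 7, 8}  B5 = {0, 4, 7, 8}  B6 = {0, 6, 7, 8}
Tree: B1–B2, B2–B3, B3–B4, B4–B5, B5–B6

Every bag has size at most 4, so the width is 4 − 1 = 3 and tw(G) ≤ 3. For the lower bound: the 4 vertex sets {2,3,5}, {1}, {4}, {0,6,7,8} are disjoint, each induces a connected subgraph, and every pair is joined by at least one edge of G. Contracting each set to a single vertex therefore yields K_{4} as a minor, and since treewidth is minor-monotone, tw(G) ≥ tw(K_{4}) = 3. Hence tw(G) = 3 exactly.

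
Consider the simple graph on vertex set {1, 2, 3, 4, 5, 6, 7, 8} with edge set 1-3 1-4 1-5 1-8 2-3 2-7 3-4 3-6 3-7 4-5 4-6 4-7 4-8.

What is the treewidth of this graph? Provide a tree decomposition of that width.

Treewidth 2.
One such decomposition:
Bags: B1 = {3, 4, 6}  B2 = {1, 3, 4}  B3 = {3, 4, 7}  B4 = {1, 4, 5}  B5 = {1, 4, 8}  B6 = {2, 3, 7}
Tree: B1–B2, B2–B3, B2–B4, B4–B5, B3–B6

Every bag has size at most 3, so the width is 3 − 1 = 2 and tw(G) ≤ 2. Conversely, {2, 3, 7} is a clique of size 3, and the vertices of any clique must share a bag in every tree decomposition; so some bag has ≥ 3 vertices and tw(G) ≥ 2. Combining the bounds, tw(G) = 2.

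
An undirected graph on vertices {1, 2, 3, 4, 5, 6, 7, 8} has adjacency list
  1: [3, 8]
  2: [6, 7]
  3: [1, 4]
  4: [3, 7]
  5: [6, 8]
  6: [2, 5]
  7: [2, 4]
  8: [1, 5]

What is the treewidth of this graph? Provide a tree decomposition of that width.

Each bag holds 3 vertices, so the decomposition has width 2, which upper-bounds the treewidth. Since 7–4–3–1–8–5–6–2–7 is a cycle in G, G is not acyclic. Forests are exactly the graphs of treewidth ≤ 1, so tw(G) ≥ 2. Therefore the treewidth is 2.

Treewidth 2.
One such decomposition:
Bags: B1 = {3, 4, 7}  B2 = {1, 3, 7}  B3 = {1, 7, 8}  B4 = {5, 7, 8}  B5 = {5, 6, 7}  B6 = {2, 6, 7}
Tree: B1–B2, B2–B3, B3–B4, B4–B5, B5–B6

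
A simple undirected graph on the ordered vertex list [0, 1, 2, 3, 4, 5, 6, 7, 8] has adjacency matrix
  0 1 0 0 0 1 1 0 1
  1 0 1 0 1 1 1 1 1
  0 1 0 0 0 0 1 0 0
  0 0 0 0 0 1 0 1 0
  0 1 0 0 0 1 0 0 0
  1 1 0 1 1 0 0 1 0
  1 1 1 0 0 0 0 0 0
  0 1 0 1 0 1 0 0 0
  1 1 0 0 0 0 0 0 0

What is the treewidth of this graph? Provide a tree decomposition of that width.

Each bag holds 3 vertices, so the decomposition has width 2, which upper-bounds the treewidth. On the other hand G contains the 3-clique {0, 1, 8}. A clique must lie in a single bag of any decomposition, so no decomposition can have width below 2. The upper and lower bounds meet at 2, so that is the treewidth.

Treewidth 2.
One such decomposition:
Bags: B1 = {0, 1, 5}  B2 = {1, 5, 7}  B3 = {1, 4, 5}  B4 = {0, 1, 6}  B5 = {1, 2, 6}  B6 = {3, 5, 7}  B7 = {0, 1, 8}
Tree: B1–B2, B2–B3, B1–B4, B4–B5, B2–B6, B1–B7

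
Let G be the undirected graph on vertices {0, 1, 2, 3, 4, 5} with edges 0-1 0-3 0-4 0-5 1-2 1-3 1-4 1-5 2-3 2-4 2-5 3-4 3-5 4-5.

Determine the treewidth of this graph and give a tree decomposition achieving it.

The largest bag has 5 vertices, giving width 4; this decomposition certifies tw(G) ≤ 4. Conversely, {0, 1, 3, 4, 5} is a clique of size 5, and the vertices of any clique must share a bag in every tree decomposition; so some bag has ≥ 5 vertices and tw(G) ≥ 4. Hence tw(G) = 4 exactly.

Treewidth 4.
One such decomposition:
Bags: B1 = {1, 2, 3, 4, 5}  B2 = {0, 1, 3, 4, 5}
Tree: B1–B2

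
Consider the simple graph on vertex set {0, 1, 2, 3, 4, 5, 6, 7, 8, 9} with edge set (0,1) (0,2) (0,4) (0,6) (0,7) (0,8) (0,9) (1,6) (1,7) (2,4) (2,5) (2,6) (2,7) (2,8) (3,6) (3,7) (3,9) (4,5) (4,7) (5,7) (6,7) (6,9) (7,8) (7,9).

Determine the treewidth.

3

A width-3 tree decomposition is:
Bags: B1 = {0, 6, 7, 9}  B2 = {0, 2, 6, 7}  B3 = {0, 2, 4, 7}  B4 = {0, 1, 6, 7}  B5 = {3, 6, 7, 9}  B6 = {2, 4, 5, 7}  B7 = {0, 2, 7, 8}
Tree: B1–B2, B2–B3, B1–B4, B1–B5, B3–B6, B2–B7
The largest bag has 4 vertices, giving width 3; this decomposition certifies tw(G) ≤ 3. Conversely, {0, 1, 6, 7} is a clique of size 4, and the vertices of any clique must share a bag in every tree decomposition; so some bag has ≥ 4 vertices and tw(G) ≥ 3. The upper and lower bounds meet at 3, so that is the treewidth.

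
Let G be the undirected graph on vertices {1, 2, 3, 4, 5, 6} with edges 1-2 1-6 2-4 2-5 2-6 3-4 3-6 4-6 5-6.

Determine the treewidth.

A width-2 tree decomposition is:
Bags: B1 = {1, 2, 6}  B2 = {2, 5, 6}  B3 = {2, 4, 6}  B4 = {3, 4, 6}
Tree: B1–B2, B1–B3, B3–B4
Every bag has size at most 3, so the width is 3 − 1 = 2 and tw(G) ≤ 2. For the lower bound, the 3 vertices {1, 2, 6} are pairwise adjacent, and any tree decomposition puts a clique entirely inside one bag — forcing width ≥ 2. Combining the bounds, tw(G) = 2.

2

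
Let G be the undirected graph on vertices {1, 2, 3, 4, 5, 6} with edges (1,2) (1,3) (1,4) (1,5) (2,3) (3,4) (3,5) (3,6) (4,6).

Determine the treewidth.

A width-2 tree decomposition is:
Bags: B1 = {1, 3, 5}  B2 = {1, 3, 4}  B3 = {3, 4, 6}  B4 = {1, 2, 3}
Tree: B1–B2, B2–B3, B1–B4
The largest bag has 3 vertices, giving width 2; this decomposition certifies tw(G) ≤ 2. On the other hand G contains the 3-clique {1, 2, 3}. A clique must lie in a single bag of any decomposition, so no decomposition can have width below 2. Combining the bounds, tw(G) = 2.

2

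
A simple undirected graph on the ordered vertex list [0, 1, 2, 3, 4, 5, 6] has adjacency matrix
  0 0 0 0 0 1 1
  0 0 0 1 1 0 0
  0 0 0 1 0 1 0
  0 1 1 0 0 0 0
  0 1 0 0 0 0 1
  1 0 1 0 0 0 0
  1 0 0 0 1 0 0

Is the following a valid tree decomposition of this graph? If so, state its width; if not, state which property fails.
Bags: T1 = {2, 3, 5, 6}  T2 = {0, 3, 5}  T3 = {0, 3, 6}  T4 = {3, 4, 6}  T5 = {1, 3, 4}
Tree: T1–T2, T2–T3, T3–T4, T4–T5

A tree decomposition must satisfy three properties: every vertex lies in some bag; for every edge, both endpoints lie together in some bag; and for every vertex, the bags containing it form a connected subtree. Here bags containing vertex 6 are not connected in the tree, so the decomposition is invalid.

No — bags containing vertex 6 are not connected in the tree.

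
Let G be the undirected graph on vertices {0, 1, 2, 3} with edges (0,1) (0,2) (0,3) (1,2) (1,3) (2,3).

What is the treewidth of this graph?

3

A width-3 tree decomposition is:
Bags: B1 = {0, 1, 2, 3}
Tree: (single bag)
With just one bag of size 4, the width is 4 − 1 = 3, so tw(G) ≤ 3. For the lower bound, the 4 vertices {0, 1, 2, 3} are pairwise adjacent, and any tree decomposition puts a clique entirely inside one bag — forcing width ≥ 3. Combining the bounds, tw(G) = 3.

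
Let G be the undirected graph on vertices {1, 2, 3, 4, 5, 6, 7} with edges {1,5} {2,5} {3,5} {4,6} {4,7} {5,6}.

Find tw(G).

A width-1 tree decomposition is:
Bags: B1 = {4, 6}  B2 = {5, 6}  B3 = {2, 5}  B4 = {3, 5}  B5 = {4, 7}  B6 = {1, 5}
Tree: B1–B2, B2–B3, B3–B4, B1–B5, B4–B6
Every bag has size at most 2, so the width is 2 − 1 = 1 and tw(G) ≤ 1. G has an edge, so its treewidth is at least 1. Combining the bounds, tw(G) = 1.

1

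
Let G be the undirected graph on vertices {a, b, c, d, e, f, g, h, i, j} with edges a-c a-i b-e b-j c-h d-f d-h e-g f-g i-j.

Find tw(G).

2

A width-2 tree decomposition is:
Bags: B1 = {b, e, g}  B2 = {b, f, g}  B3 = {b, d, f}  B4 = {b, d, h}  B5 = {b, c, h}  B6 = {a, b, c}  B7 = {a, b, i}  B8 = {b, i, j}
Tree: B1–B2, B2–B3, B3–B4, B4–B5, B5–B6, B6–B7, B7–B8
Each bag holds 3 vertices, so the decomposition has width 2, which upper-bounds the treewidth. For the lower bound, G contains the cycle b–e–g–f–d–h–c–a–i–j–b, so G is not a forest; only forests have treewidth ≤ 1, hence tw(G) ≥ 2. The upper and lower bounds meet at 2, so that is the treewidth.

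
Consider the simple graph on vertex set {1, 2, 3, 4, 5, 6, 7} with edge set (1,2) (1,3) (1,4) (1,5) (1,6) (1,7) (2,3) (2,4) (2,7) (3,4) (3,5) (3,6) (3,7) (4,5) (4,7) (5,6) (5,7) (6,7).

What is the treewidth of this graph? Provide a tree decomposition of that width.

Treewidth 4.
One optimal decomposition is:
Bags: B1 = {1, 3, 5, 6, 7}  B2 = {1, 3, 4, 5, 7}  B3 = {1, 2, 3, 4, 7}
Tree: B1–B2, B2–B3

The largest bag has 5 vertices, giving width 4; this decomposition certifies tw(G) ≤ 4. For the lower bound, the 5 vertices {1, 2, 3, 4, 7} are pairwise adjacent, and any tree decomposition puts a clique entirely inside one bag — forcing width ≥ 4. Hence tw(G) = 4 exactly.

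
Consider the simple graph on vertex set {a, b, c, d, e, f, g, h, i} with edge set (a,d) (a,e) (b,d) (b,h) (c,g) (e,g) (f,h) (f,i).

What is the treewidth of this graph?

A width-1 tree decomposition is:
Bags: B1 = {c, g}  B2 = {e, g}  B3 = {a, e}  B4 = {a, d}  B5 = {b, d}  B6 = {b, h}  B7 = {f, h}  B8 = {f, i}
Tree: B1–B2, B2–B3, B3–B4, B4–B5, B5–B6, B6–B7, B7–B8
Every bag has size at most 2, so the width is 2 − 1 = 1 and tw(G) ≤ 1. Since G has at least one edge (e.g. c–g), it is not an edgeless graph, so tw(G) ≥ 1. Hence tw(G) = 1 exactly.

1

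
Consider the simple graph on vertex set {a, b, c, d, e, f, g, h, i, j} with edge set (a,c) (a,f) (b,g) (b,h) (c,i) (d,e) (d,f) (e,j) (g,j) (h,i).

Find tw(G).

A width-2 tree decomposition is:
Bags: B1 = {a, d, f}  B2 = {a, c, d}  B3 = {c, d, i}  B4 = {d, h, i}  B5 = {b, d, h}  B6 = {b, d, g}  B7 = {d, g, j}  B8 = {d, e, j}
Tree: B1–B2, B2–B3, B3–B4, B4–B5, B5–B6, B6–B7, B7–B8
The largest bag has 3 vertices, giving width 2; this decomposition certifies tw(G) ≤ 2. For the lower bound, G contains the cycle d–f–a–c–i–h–b–g–j–e–d, so G is not a forest; only forests have treewidth ≤ 1, hence tw(G) ≥ 2. Hence tw(G) = 2 exactly.

2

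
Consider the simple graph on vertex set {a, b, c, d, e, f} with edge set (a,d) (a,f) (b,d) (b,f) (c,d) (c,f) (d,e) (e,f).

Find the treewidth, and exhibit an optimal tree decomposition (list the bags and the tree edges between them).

Each bag holds 3 vertices, so the decomposition has width 2, which upper-bounds the treewidth. For the lower bound, G contains the cycle f–b–d–c–f, so G is not a forest; only forests have treewidth ≤ 1, hence tw(G) ≥ 2. The upper and lower bounds meet at 2, so that is the treewidth.

Treewidth 2.
One optimal decomposition is:
Bags: B1 = {b, d, f}  B2 = {c, d, f}  B3 = {a, d, f}  B4 = {d, e, f}
Tree: B1–B2, B2–B3, B3–B4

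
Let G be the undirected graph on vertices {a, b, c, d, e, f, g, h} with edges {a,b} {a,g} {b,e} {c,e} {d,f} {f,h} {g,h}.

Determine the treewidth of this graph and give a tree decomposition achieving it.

Treewidth 1.
One such decomposition:
Bags: B1 = {c, e}  B2 = {b, e}  B3 = {a, b}  B4 = {a, g}  B5 = {g, h}  B6 = {f, h}  B7 = {d, f}
Tree: B1–B2, B2–B3, B3–B4, B4–B5, B5–B6, B6–B7

Each bag holds 2 vertices, so the decomposition has width 1, which upper-bounds the treewidth. G has an edge, so its treewidth is at least 1. Combining the bounds, tw(G) = 1.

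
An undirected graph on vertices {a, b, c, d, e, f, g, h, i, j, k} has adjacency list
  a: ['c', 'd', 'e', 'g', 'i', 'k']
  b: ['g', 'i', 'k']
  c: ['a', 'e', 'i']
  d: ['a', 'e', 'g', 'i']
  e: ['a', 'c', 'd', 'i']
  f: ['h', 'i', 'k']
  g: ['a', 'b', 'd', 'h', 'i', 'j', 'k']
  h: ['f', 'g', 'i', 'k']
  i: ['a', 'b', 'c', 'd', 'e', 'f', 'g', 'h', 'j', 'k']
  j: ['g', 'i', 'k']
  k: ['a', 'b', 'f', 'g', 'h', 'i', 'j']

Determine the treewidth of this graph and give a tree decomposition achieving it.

The largest bag has 4 vertices, giving width 3; this decomposition certifies tw(G) ≤ 3. Conversely, {a, d, g, i} is a clique of size 4, and the vertices of any clique must share a bag in every tree decomposition; so some bag has ≥ 4 vertices and tw(G) ≥ 3. The upper and lower bounds meet at 3, so that is the treewidth.

Treewidth 3.
One optimal decomposition is:
Bags: B1 = {a, g, i, k}  B2 = {b, g, i, k}  B3 = {g, i, j, k}  B4 = {g, h, i, k}  B5 = {a, d, g, i}  B6 = {f, h, i, k}  B7 = {a, d, e, i}  B8 = {a, c, e, i}
Tree: B1–B2, B2–B3, B1–B4, B1–B5, B4–B6, B5–B7, B7–B8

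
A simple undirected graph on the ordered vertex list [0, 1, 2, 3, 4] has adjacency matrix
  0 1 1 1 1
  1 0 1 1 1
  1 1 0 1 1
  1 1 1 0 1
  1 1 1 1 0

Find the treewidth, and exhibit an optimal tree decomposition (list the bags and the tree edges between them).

Treewidth 4.
One such decomposition:
Bags: B1 = {0, 1, 2, 3, 4}
Tree: (single bag)

With just one bag of size 5, the width is 5 − 1 = 4, so tw(G) ≤ 4. For the lower bound, the 5 vertices {0, 1, 2, 3, 4} are pairwise adjacent, and any tree decomposition puts a clique entirely inside one bag — forcing width ≥ 4. Hence tw(G) = 4 exactly.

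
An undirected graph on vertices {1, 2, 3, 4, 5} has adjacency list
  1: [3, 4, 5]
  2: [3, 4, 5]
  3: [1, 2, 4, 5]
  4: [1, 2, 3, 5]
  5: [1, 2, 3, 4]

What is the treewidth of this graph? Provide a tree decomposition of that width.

Every bag has size at most 4, so the width is 4 − 1 = 3 and tw(G) ≤ 3. On the other hand G contains the 4-clique {1, 3, 4, 5}. A clique must lie in a single bag of any decomposition, so no decomposition can have width below 3. The upper and lower bounds meet at 3, so that is the treewidth.

Treewidth 3.
One such decomposition:
Bags: B1 = {2, 3, 4, 5}  B2 = {1, 3, 4, 5}
Tree: B1–B2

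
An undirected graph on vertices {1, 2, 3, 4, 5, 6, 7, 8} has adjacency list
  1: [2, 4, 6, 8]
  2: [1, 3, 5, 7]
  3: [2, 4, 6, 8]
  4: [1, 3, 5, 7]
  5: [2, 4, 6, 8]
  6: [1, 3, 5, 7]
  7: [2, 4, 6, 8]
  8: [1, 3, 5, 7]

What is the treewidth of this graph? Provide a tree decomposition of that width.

The largest bag has 5 vertices, giving width 4; this decomposition certifies tw(G) ≤ 4. For the lower bound: the 5 vertex sets {1,8}, {3,6}, {2,5}, {7}, {4} are disjoint, each induces a connected subgraph, and every pair is joined by at least one edge of G. Contracting each set to a single vertex therefore yields K_{5} as a minor, and since treewidth is minor-monotone, tw(G) ≥ tw(K_{5}) = 4. The upper and lower bounds meet at 4, so that is the treewidth.

Treewidth 4.
One such decomposition:
Bags: B1 = {1, 3, 5, 7, 8}  B2 = {1, 3, 5, 6, 7}  B3 = {1, 2, 3, 5, 7}  B4 = {1, 3, 4, 5, 7}
Tree: B1–B2, B2–B3, B3–B4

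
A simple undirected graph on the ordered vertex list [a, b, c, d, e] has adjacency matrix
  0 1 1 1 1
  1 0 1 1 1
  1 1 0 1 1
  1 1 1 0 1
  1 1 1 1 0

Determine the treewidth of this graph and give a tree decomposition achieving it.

Treewidth 4.
One such decomposition:
Bags: B1 = {a, b, c, d, e}
Tree: (single bag)

A single bag containing all 5 vertices is trivially a valid decomposition of width 4. On the other hand G contains the 5-clique {a, b, c, d, e}. A clique must lie in a single bag of any decomposition, so no decomposition can have width below 4. Therefore the treewidth is 4.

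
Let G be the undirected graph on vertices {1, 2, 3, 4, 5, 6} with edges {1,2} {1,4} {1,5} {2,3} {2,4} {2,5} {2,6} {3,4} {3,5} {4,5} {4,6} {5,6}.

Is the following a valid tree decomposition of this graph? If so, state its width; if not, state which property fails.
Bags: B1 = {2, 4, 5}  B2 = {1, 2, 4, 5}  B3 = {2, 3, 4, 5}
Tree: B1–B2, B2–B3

No — vertex 6 appears in no bag.

A tree decomposition must satisfy three properties: every vertex lies in some bag; for every edge, both endpoints lie together in some bag; and for every vertex, the bags containing it form a connected subtree. Here vertex 6 appears in no bag, so the decomposition is invalid.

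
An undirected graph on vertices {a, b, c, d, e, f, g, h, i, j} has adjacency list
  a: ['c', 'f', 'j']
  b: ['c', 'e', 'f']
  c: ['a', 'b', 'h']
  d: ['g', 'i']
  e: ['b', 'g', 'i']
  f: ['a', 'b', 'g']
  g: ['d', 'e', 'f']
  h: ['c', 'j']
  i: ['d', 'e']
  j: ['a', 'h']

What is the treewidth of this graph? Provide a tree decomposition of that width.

Every bag has size at most 3, so the width is 3 − 1 = 2 and tw(G) ≤ 2. The edges d–i–e–g–d form a cycle, so G is not a tree and its treewidth is at least 2. Hence tw(G) = 2 exactly.

Treewidth 2.
One optimal decomposition is:
Bags: B1 = {d, g, i}  B2 = {e, g, i}  B3 = {e, f, g}  B4 = {b, e, f}  B5 = {a, b, f}  B6 = {a, b, c}  B7 = {a, c, j}  B8 = {c, h, j}
Tree: B1–B2, B2–B3, B3–B4, B4–B5, B5–B6, B6–B7, B7–B8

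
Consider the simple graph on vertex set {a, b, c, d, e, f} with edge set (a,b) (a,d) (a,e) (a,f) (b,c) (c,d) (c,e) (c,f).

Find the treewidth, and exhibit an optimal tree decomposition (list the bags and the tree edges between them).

Treewidth 2.
One such decomposition:
Bags: B1 = {a, c, f}  B2 = {a, b, c}  B3 = {a, c, e}  B4 = {a, c, d}
Tree: B1–B2, B2–B3, B3–B4

The largest bag has 3 vertices, giving width 2; this decomposition certifies tw(G) ≤ 2. The edges f–c–b–a–f form a cycle, so G is not a tree and its treewidth is at least 2. Therefore the treewidth is 2.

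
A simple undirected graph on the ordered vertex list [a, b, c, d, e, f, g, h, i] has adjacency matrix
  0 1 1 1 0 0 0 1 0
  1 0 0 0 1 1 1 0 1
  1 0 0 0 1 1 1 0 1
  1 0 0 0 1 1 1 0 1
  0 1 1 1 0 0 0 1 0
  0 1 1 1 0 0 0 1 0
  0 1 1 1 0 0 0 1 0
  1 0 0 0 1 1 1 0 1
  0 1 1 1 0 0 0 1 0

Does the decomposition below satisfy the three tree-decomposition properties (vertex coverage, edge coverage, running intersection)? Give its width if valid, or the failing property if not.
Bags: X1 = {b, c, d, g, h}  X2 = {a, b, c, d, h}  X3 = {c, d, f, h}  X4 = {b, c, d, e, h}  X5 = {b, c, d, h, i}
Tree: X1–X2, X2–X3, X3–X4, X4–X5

A tree decomposition must satisfy three properties: every vertex lies in some bag; for every edge, both endpoints lie together in some bag; and for every vertex, the bags containing it form a connected subtree. Here edge (b,f) lies in no bag, so the decomposition is invalid.

No — edge (b,f) lies in no bag.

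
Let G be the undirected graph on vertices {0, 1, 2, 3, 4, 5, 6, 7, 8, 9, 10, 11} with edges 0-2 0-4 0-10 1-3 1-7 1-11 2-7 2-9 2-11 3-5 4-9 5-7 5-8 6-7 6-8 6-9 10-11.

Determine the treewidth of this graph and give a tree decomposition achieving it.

Treewidth 3.
One such decomposition:
Bags: B1 = {3, 5, 6, 8}  B2 = {3, 5, 6, 7}  B3 = {1, 3, 6, 7}  B4 = {1, 6, 7, 9}  B5 = {1, 2, 7, 9}  B6 = {1, 2, 9, 11}  B7 = {2, 4, 9, 11}  B8 = {0, 2, 4, 11}  B9 = {0, 4, 10, 11}
Tree: B1–B2, B2–B3, B3–B4, B4–B5, B5–B6, B6–B7, B7–B8, B8–B9

The largest bag has 4 vertices, giving width 3; this decomposition certifies tw(G) ≤ 3. For the lower bound: the 4 vertex sets {3,5,8}, {6}, {7}, {1,2,9,11} are disjoint, each induces a connected subgraph, and every pair is joined by at least one edge of G. Contracting each set to a single vertex therefore yields K_{4} as a minor, and since treewidth is minor-monotone, tw(G) ≥ tw(K_{4}) = 3. The upper and lower bounds meet at 3, so that is the treewidth.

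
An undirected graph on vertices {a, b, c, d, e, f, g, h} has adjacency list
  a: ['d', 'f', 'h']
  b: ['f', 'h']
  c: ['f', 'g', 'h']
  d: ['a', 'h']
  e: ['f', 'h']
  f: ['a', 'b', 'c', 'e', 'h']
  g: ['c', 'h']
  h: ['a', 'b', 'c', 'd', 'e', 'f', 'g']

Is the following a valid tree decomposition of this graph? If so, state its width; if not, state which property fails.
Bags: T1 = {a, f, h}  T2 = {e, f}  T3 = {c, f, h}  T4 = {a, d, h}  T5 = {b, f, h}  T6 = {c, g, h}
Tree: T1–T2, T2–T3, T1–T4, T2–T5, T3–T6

No — edge (h,e) lies in no bag.

A tree decomposition must satisfy three properties: every vertex lies in some bag; for every edge, both endpoints lie together in some bag; and for every vertex, the bags containing it form a connected subtree. Here edge (h,e) lies in no bag, so the decomposition is invalid.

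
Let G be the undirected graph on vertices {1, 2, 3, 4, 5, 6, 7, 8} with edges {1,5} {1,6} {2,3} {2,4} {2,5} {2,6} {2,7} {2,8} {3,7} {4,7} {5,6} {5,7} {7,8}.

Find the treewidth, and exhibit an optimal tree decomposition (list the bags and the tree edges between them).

Treewidth 2.
One optimal decomposition is:
Bags: B1 = {2, 5, 7}  B2 = {2, 3, 7}  B3 = {2, 7, 8}  B4 = {2, 5, 6}  B5 = {2, 4, 7}  B6 = {1, 5, 6}
Tree: B1–B2, B2–B3, B1–B4, B1–B5, B4–B6

Each bag holds 3 vertices, so the decomposition has width 2, which upper-bounds the treewidth. On the other hand G contains the 3-clique {1, 5, 6}. A clique must lie in a single bag of any decomposition, so no decomposition can have width below 2. Hence tw(G) = 2 exactly.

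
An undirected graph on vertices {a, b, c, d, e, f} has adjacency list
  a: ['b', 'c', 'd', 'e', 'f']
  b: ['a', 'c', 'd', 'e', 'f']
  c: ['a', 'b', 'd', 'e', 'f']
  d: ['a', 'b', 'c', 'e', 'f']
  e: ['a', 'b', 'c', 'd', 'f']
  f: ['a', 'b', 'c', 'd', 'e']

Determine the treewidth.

A width-5 tree decomposition is:
Bags: B1 = {a, b, c, d, e, f}
Tree: (single bag)
With just one bag of size 6, the width is 6 − 1 = 5, so tw(G) ≤ 5. Conversely, {a, b, c, d, e, f} is a clique of size 6, and the vertices of any clique must share a bag in every tree decomposition; so some bag has ≥ 6 vertices and tw(G) ≥ 5. Hence tw(G) = 5 exactly.

5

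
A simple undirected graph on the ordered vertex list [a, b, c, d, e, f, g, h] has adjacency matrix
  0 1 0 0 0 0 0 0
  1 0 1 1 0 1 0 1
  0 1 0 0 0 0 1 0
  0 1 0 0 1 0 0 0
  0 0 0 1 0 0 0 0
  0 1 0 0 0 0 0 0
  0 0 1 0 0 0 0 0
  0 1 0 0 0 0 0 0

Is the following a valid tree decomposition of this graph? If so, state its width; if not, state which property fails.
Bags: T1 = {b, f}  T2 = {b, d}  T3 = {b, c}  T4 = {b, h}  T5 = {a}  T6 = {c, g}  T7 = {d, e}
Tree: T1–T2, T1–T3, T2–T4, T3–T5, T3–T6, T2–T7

A tree decomposition must satisfy three properties: every vertex lies in some bag; for every edge, both endpoints lie together in some bag; and for every vertex, the bags containing it form a connected subtree. Here edge (b,a) lies in no bag, so the decomposition is invalid.

No — edge (b,a) lies in no bag.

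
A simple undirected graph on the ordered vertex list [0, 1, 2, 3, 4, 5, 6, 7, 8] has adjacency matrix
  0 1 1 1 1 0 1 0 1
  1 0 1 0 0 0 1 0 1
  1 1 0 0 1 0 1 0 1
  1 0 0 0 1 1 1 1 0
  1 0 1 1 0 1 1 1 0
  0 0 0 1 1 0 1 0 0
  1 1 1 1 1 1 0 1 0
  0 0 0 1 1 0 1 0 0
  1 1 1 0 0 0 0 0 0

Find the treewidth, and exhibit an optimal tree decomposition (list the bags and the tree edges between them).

Treewidth 3.
Bags: B1 = {0, 2, 4, 6}  B2 = {0, 3, 4, 6}  B3 = {3, 4, 6, 7}  B4 = {0, 1, 2, 6}  B5 = {0, 1, 2, 8}  B6 = {3, 4, 5, 6}
Tree: B1–B2, B2–B3, B1–B4, B4–B5, B2–B6

Each bag holds 4 vertices, so the decomposition has width 3, which upper-bounds the treewidth. Conversely, {0, 1, 2, 8} is a clique of size 4, and the vertices of any clique must share a bag in every tree decomposition; so some bag has ≥ 4 vertices and tw(G) ≥ 3. Combining the bounds, tw(G) = 3.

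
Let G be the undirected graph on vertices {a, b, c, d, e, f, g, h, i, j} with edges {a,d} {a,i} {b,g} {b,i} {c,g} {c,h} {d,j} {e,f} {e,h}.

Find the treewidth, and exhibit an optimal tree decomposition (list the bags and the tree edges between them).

The largest bag has 2 vertices, giving width 1; this decomposition certifies tw(G) ≤ 1. G has an edge, so its treewidth is at least 1. Hence tw(G) = 1 exactly.

Treewidth 1.
One such decomposition:
Bags: B1 = {e, f}  B2 = {e, h}  B3 = {c, h}  B4 = {c, g}  B5 = {b, g}  B6 = {b, i}  B7 = {a, i}  B8 = {a, d}  B9 = {d, j}
Tree: B1–B2, B2–B3, B3–B4, B4–B5, B5–B6, B6–B7, B7–B8, B8–B9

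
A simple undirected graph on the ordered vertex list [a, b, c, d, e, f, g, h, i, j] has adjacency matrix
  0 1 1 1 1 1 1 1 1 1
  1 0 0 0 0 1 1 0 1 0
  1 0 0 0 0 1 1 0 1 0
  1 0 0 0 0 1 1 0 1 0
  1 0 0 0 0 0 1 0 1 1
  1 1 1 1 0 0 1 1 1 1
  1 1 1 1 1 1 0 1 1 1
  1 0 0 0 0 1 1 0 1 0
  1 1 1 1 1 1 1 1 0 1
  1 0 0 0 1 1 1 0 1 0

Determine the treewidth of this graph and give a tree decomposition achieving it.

Treewidth 4.
Bags: B1 = {a, f, g, i, j}  B2 = {a, e, g, i, j}  B3 = {a, d, f, g, i}  B4 = {a, b, f, g, i}  B5 = {a, f, g, h, i}  B6 = {a, c, f, g, i}
Tree: B1–B2, B1–B3, B3–B4, B4–B5, B5–B6

Every bag has size at most 5, so the width is 5 − 1 = 4 and tw(G) ≤ 4. Conversely, {a, e, g, i, j} is a clique of size 5, and the vertices of any clique must share a bag in every tree decomposition; so some bag has ≥ 5 vertices and tw(G) ≥ 4. Combining the bounds, tw(G) = 4.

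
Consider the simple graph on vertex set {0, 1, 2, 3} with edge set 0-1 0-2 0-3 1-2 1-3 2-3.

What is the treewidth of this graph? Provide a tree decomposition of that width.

With just one bag of size 4, the width is 4 − 1 = 3, so tw(G) ≤ 3. Conversely, {0, 1, 2, 3} is a clique of size 4, and the vertices of any clique must share a bag in every tree decomposition; so some bag has ≥ 4 vertices and tw(G) ≥ 3. Combining the bounds, tw(G) = 3.

Treewidth 3.
One such decomposition:
Bags: B1 = {0, 1, 2, 3}
Tree: (single bag)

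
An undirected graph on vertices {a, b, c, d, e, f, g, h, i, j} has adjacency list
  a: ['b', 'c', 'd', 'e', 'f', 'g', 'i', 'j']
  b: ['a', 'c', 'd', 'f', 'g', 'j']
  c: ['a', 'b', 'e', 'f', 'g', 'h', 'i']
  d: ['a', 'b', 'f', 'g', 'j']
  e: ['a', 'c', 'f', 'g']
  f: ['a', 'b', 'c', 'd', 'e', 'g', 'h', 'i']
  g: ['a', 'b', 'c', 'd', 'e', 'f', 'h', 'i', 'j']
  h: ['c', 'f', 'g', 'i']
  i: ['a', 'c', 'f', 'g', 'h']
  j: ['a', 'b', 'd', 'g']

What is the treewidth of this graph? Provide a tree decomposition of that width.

Treewidth 4.
One such decomposition:
Bags: B1 = {a, c, e, f, g}  B2 = {a, c, f, g, i}  B3 = {a, b, c, f, g}  B4 = {c, f, g, h, i}  B5 = {a, b, d, f, g}  B6 = {a, b, d, g, j}
Tree: B1–B2, B1–B3, B2–B4, B3–B5, B5–B6

The largest bag has 5 vertices, giving width 4; this decomposition certifies tw(G) ≤ 4. On the other hand G contains the 5-clique {a, b, d, g, j}. A clique must lie in a single bag of any decomposition, so no decomposition can have width below 4. The upper and lower bounds meet at 4, so that is the treewidth.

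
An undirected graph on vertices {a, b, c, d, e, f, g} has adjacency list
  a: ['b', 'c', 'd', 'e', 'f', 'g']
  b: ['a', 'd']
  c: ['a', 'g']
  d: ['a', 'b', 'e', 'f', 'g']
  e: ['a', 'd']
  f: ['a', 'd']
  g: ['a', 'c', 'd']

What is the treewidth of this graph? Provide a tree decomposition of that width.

Each bag holds 3 vertices, so the decomposition has width 2, which upper-bounds the treewidth. Conversely, {a, d, g} is a clique of size 3, and the vertices of any clique must share a bag in every tree decomposition; so some bag has ≥ 3 vertices and tw(G) ≥ 2. The upper and lower bounds meet at 2, so that is the treewidth.

Treewidth 2.
One such decomposition:
Bags: B1 = {a, d, g}  B2 = {a, d, e}  B3 = {a, c, g}  B4 = {a, b, d}  B5 = {a, d, f}
Tree: B1–B2, B1–B3, B1–B4, B2–B5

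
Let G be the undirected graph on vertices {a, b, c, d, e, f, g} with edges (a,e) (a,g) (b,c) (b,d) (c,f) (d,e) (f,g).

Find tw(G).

A width-2 tree decomposition is:
Bags: B1 = {a, f, g}  B2 = {a, c, f}  B3 = {a, b, c}  B4 = {a, b, d}  B5 = {a, d, e}
Tree: B1–B2, B2–B3, B3–B4, B4–B5
The largest bag has 3 vertices, giving width 2; this decomposition certifies tw(G) ≤ 2. Since a–g–f–c–b–d–e–a is a cycle in G, G is not acyclic. Forests are exactly the graphs of treewidth ≤ 1, so tw(G) ≥ 2. Combining the bounds, tw(G) = 2.

2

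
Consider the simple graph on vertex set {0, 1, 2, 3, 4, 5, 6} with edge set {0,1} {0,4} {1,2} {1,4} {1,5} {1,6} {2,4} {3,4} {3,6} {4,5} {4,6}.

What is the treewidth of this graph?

2

A width-2 tree decomposition is:
Bags: B1 = {1, 4, 6}  B2 = {3, 4, 6}  B3 = {1, 2, 4}  B4 = {1, 4, 5}  B5 = {0, 1, 4}
Tree: B1–B2, B1–B3, B1–B4, B4–B5
The largest bag has 3 vertices, giving width 2; this decomposition certifies tw(G) ≤ 2. Conversely, {0, 1, 4} is a clique of size 3, and the vertices of any clique must share a bag in every tree decomposition; so some bag has ≥ 3 vertices and tw(G) ≥ 2. Combining the bounds, tw(G) = 2.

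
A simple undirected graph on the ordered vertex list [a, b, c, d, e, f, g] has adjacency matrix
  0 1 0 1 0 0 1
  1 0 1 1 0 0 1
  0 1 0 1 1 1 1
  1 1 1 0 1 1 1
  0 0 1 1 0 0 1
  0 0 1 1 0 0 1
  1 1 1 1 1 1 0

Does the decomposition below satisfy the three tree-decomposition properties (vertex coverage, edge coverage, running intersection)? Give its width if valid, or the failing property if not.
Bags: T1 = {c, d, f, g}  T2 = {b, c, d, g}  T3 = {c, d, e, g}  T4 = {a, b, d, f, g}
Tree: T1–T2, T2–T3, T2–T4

A tree decomposition must satisfy three properties: every vertex lies in some bag; for every edge, both endpoints lie together in some bag; and for every vertex, the bags containing it form a connected subtree. Here bags containing vertex f are not connected in the tree, so the decomposition is invalid.

No — bags containing vertex f are not connected in the tree.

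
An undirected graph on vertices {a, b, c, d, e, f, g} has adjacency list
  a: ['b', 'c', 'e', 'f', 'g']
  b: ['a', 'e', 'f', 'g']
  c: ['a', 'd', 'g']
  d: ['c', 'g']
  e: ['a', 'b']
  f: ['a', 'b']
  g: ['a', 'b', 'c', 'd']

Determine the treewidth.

2

A width-2 tree decomposition is:
Bags: B1 = {a, b, f}  B2 = {a, b, g}  B3 = {a, c, g}  B4 = {c, d, g}  B5 = {a, b, e}
Tree: B1–B2, B2–B3, B3–B4, B1–B5
Every bag has size at most 3, so the width is 3 − 1 = 2 and tw(G) ≤ 2. Conversely, {c, d, g} is a clique of size 3, and the vertices of any clique must share a bag in every tree decomposition; so some bag has ≥ 3 vertices and tw(G) ≥ 2. Therefore the treewidth is 2.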